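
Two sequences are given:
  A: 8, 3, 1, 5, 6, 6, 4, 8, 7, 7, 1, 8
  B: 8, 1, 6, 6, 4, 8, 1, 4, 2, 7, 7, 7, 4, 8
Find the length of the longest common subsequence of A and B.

9

A longest common subsequence is 8, 1, 6, 6, 4, 8, 7, 7, 8 (length 9); the LCS DP confirms no longer common subsequence exists.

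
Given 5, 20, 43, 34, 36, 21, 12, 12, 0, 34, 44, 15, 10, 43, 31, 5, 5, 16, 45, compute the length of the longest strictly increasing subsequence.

Scanning left to right, the best length ending at each element is: 5→1, 20→2, 43→3, 34→3, 36→4, 21→3, 12→2, 12→2, 0→1, 34→4, 44→5, 15→3, 10→2, 43→5, 31→4, 5→2, 5→2, 16→4, 45→6.
So the longest increasing subsequence has length 6, e.g. 5, 20, 34, 36, 44, 45.

6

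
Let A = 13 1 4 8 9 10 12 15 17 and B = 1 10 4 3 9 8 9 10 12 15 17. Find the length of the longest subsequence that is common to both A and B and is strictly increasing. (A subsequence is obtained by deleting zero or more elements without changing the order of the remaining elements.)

For each value that appears in both, track the longest common increasing run ending there.
The best achievable length is 8; one witness is 1, 4, 8, 9, 10, 12, 15, 17 (A-positions 2,3,4,5,6,7,8,9, B-positions 1,3,6,7,8,9,10,11).

8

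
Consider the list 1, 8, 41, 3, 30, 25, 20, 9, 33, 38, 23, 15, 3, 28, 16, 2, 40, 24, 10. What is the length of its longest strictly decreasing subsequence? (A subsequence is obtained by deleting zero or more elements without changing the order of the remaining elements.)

7

Let dp[i] be the longest decreasing subsequence ending at position i. Then dp = [1, 1, 1, 2, 2, 3, 4, 5, 2, 2, 4, 5, 6, 3, 5, 7, 2, 4, 6].
The maximum is 7; one witness is 41, 30, 25, 20, 9, 3, 2 at positions 3,5,6,7,8,13,16.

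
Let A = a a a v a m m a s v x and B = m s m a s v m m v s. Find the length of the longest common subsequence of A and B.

A longest common subsequence is avmms (length 5); the LCS DP confirms no longer common subsequence exists.

5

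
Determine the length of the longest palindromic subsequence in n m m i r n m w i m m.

7

One longest palindromic subsequence is mmiwimm (positions 2,3,4,8,9,10,11); it reads the same forward and backward, and the interval DP gives dp[1][11] = 7.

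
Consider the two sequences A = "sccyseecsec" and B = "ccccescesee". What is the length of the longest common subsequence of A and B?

6

Backtracking the LCS table gives one alignment: c (A2,B3) → c (A3,B4) → s (A5,B6) → e (A6,B8) → e (A7,B10) → e (A10,B11).
So the longest common subsequence has length 6.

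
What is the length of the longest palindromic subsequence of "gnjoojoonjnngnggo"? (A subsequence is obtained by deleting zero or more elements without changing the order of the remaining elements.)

11

One longest palindromic subsequence is gnjoojoojng (positions 1,2,3,4,5,6,7,8,10,14,16); it reads the same forward and backward, and the interval DP gives dp[1][17] = 11.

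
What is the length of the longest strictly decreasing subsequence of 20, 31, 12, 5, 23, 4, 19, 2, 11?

5

One longest decreasing subsequence is 20, 12, 5, 4, 2 (positions 1,3,4,6,8), of length 5; no longer one exists.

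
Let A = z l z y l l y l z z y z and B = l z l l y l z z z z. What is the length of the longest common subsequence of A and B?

9

Backtracking the LCS table gives one alignment: l (A2,B1) → z (A3,B2) → l (A5,B3) → l (A6,B4) → y (A7,B5) → l (A8,B6) → z (A9,B8) → z (A10,B9) → z (A12,B10).
So the longest common subsequence has length 9.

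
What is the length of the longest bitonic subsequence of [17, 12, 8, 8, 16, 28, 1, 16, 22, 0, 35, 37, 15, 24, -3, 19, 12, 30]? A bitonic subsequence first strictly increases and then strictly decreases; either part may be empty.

Let inc[i] be the LIS ending at i and dec[i] the longest strictly decreasing subsequence starting at i. inc = [1, 1, 1, 1, 2, 3, 1, 2, 3, 1, 4, 5, 2, 4, 1, 3, 2, 5], dec = [6, 5, 4, 4, 4, 4, 3, 3, 3, 2, 4, 4, 2, 3, 1, 2, 1, 1].
max_i inc[i]+dec[i]−1 = 8, with one witness 12, 16, 28, 35, 37, 24, 19, 12.

8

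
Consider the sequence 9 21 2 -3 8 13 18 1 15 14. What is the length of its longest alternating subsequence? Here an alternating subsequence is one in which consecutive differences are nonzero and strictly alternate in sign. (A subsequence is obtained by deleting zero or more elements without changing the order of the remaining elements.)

7

Track the best alternating length ending on an up-step vs a down-step at each position: up/down = 1/1, 2/1, 1/3, 1/3, 4/3, 4/3, 4/3, 4/5, 6/5, 6/7.
The maximum over both is 7; one such subsequence is 9, 21, 2, 8, 1, 15, 14.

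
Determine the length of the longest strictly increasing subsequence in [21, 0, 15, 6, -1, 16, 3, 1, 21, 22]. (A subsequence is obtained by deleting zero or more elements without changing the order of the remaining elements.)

Let dp[i] be the longest increasing subsequence ending at position i. Then dp = [1, 1, 2, 2, 1, 3, 2, 2, 4, 5].
The maximum is 5; one witness is 0, 15, 16, 21, 22 at positions 2,3,6,9,10.

5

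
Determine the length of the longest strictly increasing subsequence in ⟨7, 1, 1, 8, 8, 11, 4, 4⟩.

Let dp[i] be the longest increasing subsequence ending at position i. Then dp = [1, 1, 1, 2, 2, 3, 2, 2].
The maximum is 3; one witness is 7, 8, 11 at positions 1,4,6.

3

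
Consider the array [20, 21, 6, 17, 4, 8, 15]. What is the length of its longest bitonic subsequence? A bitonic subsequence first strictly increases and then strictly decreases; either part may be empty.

4

One longest bitonic subsequence is 20, 21, 17, 15 (positions 1,2,4,7): it rises to 21 then falls. Length 4 is optimal.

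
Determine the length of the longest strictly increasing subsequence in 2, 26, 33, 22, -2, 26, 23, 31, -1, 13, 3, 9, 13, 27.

6

Let dp[i] be the longest increasing subsequence ending at position i. Then dp = [1, 2, 3, 2, 1, 3, 3, 4, 2, 3, 3, 4, 5, 6].
The maximum is 6; one witness is -2, -1, 3, 9, 13, 27 at positions 5,9,11,12,13,14.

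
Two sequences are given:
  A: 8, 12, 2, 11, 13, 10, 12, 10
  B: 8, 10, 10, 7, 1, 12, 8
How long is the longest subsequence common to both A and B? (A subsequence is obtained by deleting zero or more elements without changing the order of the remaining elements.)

3

A longest common subsequence is 8, 10, 12 (length 3); the LCS DP confirms no longer common subsequence exists.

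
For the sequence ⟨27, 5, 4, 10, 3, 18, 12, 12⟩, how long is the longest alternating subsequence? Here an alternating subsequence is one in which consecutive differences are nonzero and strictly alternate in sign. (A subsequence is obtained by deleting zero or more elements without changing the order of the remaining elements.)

6

Track the best alternating length ending on an up-step vs a down-step at each position: up/down = 1/1, 1/2, 1/2, 3/2, 1/4, 5/2, 5/6, 5/6.
The maximum over both is 6; one such subsequence is 27, 5, 10, 3, 18, 12.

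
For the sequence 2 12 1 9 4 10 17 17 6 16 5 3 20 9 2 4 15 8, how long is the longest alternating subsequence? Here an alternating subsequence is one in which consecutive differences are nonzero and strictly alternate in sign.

Track the best alternating length ending on an up-step vs a down-step at each position: up/down = 1/1, 2/1, 1/3, 4/3, 4/5, 6/3, 6/1, 6/1, 6/7, 8/7, 6/9, 4/9, 10/1, 10/11, 4/11, 12/11, 12/11, 12/13.
The maximum over both is 13; one such subsequence is 2, 12, 1, 9, 4, 10, 6, 16, 5, 20, 9, 15, 8.

13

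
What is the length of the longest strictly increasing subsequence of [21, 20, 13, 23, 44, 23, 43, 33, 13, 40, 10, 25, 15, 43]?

5

Scanning left to right, the best length ending at each element is: 21→1, 20→1, 13→1, 23→2, 44→3, 23→2, 43→3, 33→3, 13→1, 40→4, 10→1, 25→3, 15→2, 43→5.
So the longest increasing subsequence has length 5, e.g. 21, 23, 33, 40, 43.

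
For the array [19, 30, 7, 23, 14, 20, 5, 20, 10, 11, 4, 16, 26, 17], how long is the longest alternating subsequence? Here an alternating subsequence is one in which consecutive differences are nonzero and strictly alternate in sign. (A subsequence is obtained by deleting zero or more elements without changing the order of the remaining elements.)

13

Track the best alternating length ending on an up-step vs a down-step at each position: up/down = 1/1, 2/1, 1/3, 4/3, 4/5, 6/5, 1/7, 8/5, 8/9, 10/9, 1/11, 12/9, 12/3, 12/13.
The maximum over both is 13; one such subsequence is 19, 30, 7, 23, 14, 20, 5, 20, 10, 11, 4, 26, 17.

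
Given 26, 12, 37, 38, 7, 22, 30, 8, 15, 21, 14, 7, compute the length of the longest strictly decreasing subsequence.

5

Scanning left to right, the best length ending at each element is: 26→1, 12→2, 37→1, 38→1, 7→3, 22→2, 30→2, 8→3, 15→3, 21→3, 14→4, 7→5.
So the longest decreasing subsequence has length 5, e.g. 26, 22, 15, 14, 7.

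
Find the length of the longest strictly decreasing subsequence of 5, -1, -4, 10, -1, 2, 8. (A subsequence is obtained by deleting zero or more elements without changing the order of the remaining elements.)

3

Let dp[i] be the longest decreasing subsequence ending at position i. Then dp = [1, 2, 3, 1, 2, 2, 2].
The maximum is 3; one witness is 5, -1, -4 at positions 1,2,3.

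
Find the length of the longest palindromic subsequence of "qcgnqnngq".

One longest palindromic subsequence is qgnnngq (positions 1,3,4,6,7,8,9); it reads the same forward and backward, and the interval DP gives dp[1][9] = 7.

7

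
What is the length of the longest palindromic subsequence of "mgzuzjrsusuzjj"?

One longest palindromic subsequence is zususuz (positions 3,4,8,9,10,11,12); it reads the same forward and backward, and the interval DP gives dp[1][14] = 7.

7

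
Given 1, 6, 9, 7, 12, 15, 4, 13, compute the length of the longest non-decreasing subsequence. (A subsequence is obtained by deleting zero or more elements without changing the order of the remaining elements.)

5

One longest non-decreasing subsequence is 1, 6, 9, 12, 15 (positions 1,2,3,5,6), of length 5; no longer one exists.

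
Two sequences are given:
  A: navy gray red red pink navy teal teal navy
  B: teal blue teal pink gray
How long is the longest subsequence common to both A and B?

2

Backtracking the LCS table gives one alignment: teal (A7,B1) → teal (A8,B3).
So the longest common subsequence has length 2.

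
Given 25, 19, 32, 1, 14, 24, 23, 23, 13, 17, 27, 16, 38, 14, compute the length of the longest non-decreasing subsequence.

Let dp[i] be the longest non-decreasing subsequence ending at position i. Then dp = [1, 1, 2, 1, 2, 3, 3, 4, 2, 3, 5, 3, 6, 3].
The maximum is 6; one witness is 1, 14, 23, 23, 27, 38 at positions 4,5,7,8,11,13.

6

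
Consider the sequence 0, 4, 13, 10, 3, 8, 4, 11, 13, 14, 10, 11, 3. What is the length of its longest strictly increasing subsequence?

6

Scanning left to right, the best length ending at each element is: 0→1, 4→2, 13→3, 10→3, 3→2, 8→3, 4→3, 11→4, 13→5, 14→6, 10→4, 11→5, 3→2.
So the longest increasing subsequence has length 6, e.g. 0, 4, 10, 11, 13, 14.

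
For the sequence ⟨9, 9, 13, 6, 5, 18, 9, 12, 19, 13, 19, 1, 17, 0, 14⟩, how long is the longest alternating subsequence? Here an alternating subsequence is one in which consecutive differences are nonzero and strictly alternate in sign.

12

A longest alternating subsequence is 9, 13, 6, 18, 9, 19, 13, 19, 1, 17, 0, 14 (positions 1,3,4,6,7,9,10,11,12,13,14,15); its 11 consecutive differences strictly alternate in sign, and length 12 is optimal.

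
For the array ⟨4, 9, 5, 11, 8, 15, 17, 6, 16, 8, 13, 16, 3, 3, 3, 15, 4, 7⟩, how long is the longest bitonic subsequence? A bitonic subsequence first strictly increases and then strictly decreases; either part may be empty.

One longest bitonic subsequence is 4, 9, 11, 15, 17, 16, 15, 7 (positions 1,2,4,6,7,12,16,18): it rises to 17 then falls. Length 8 is optimal.

8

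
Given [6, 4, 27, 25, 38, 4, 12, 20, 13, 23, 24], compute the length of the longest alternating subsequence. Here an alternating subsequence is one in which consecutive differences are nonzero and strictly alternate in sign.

9

A longest alternating subsequence is 6, 4, 27, 25, 38, 4, 20, 13, 23 (positions 1,2,3,4,5,6,8,9,10); its 8 consecutive differences strictly alternate in sign, and length 9 is optimal.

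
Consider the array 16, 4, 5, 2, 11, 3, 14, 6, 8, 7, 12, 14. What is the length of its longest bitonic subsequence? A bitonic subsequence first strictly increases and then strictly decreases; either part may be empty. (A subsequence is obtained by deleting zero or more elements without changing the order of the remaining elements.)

One longest bitonic subsequence is 4, 5, 11, 14, 8, 7 (positions 2,3,5,7,9,10): it rises to 14 then falls. Length 6 is optimal.

6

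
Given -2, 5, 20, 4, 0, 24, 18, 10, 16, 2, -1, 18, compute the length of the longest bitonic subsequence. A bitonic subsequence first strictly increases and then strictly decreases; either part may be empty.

Let inc[i] be the LIS ending at i and dec[i] the longest strictly decreasing subsequence starting at i. inc = [1, 2, 3, 2, 2, 4, 3, 3, 4, 3, 2, 5], dec = [1, 4, 5, 3, 2, 5, 4, 3, 3, 2, 1, 1].
max_i inc[i]+dec[i]−1 = 8, with one witness -2, 5, 20, 24, 18, 16, 2, -1.

8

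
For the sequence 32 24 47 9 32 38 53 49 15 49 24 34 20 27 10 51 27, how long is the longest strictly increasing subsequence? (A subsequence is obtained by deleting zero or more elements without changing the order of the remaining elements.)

5

One longest increasing subsequence is 24, 32, 38, 49, 51 (positions 2,5,6,8,16), of length 5; no longer one exists.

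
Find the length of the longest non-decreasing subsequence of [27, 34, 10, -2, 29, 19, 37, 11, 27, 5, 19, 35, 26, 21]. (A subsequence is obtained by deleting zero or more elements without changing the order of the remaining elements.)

4

One longest non-decreasing subsequence is 10, 19, 27, 35 (positions 3,6,9,12), of length 4; no longer one exists.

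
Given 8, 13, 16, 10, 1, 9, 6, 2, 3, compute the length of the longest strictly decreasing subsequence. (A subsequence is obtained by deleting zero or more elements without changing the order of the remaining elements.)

Scanning left to right, the best length ending at each element is: 8→1, 13→1, 16→1, 10→2, 1→3, 9→3, 6→4, 2→5, 3→5.
So the longest decreasing subsequence has length 5, e.g. 13, 10, 9, 6, 2.

5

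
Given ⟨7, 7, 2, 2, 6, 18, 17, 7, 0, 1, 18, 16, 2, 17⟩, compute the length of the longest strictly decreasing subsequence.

One longest decreasing subsequence is 18, 17, 7, 0 (positions 6,7,8,9), of length 4; no longer one exists.

4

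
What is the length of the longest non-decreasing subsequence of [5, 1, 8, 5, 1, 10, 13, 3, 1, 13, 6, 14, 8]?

Scanning left to right, the best length ending at each element is: 5→1, 1→1, 8→2, 5→2, 1→2, 10→3, 13→4, 3→3, 1→3, 13→5, 6→4, 14→6, 8→5.
So the longest non-decreasing subsequence has length 6, e.g. 5, 8, 10, 13, 13, 14.

6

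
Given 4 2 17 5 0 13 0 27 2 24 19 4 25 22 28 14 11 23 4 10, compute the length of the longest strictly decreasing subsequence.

6

Scanning left to right, the best length ending at each element is: 4→1, 2→2, 17→1, 5→2, 0→3, 13→2, 0→3, 27→1, 2→3, 24→2, 19→3, 4→4, 25→2, 22→3, 28→1, 14→4, 11→5, 23→3, 4→6, 10→6.
So the longest decreasing subsequence has length 6, e.g. 27, 24, 19, 14, 11, 4.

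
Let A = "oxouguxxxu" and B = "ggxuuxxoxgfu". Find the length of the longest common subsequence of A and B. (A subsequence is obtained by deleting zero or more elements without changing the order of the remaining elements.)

A longest common subsequence is xuuxxxu (length 7); the LCS DP confirms no longer common subsequence exists.

7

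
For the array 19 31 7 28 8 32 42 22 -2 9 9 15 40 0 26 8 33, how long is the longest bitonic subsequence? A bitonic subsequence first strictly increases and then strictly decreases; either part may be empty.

Let inc[i] be the LIS ending at i and dec[i] the longest strictly decreasing subsequence starting at i. inc = [1, 2, 1, 2, 2, 3, 4, 3, 1, 3, 3, 4, 5, 2, 5, 3, 6], dec = [3, 5, 2, 4, 2, 4, 4, 3, 1, 2, 2, 2, 3, 1, 2, 1, 1].
max_i inc[i]+dec[i]−1 = 7, with one witness 19, 31, 32, 42, 40, 26, 8.

7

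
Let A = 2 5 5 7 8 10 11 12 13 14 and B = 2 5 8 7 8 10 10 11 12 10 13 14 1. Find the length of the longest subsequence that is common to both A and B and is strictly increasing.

A longest common strictly increasing subsequence is 2, 5, 7, 8, 10, 11, 12, 13, 14 (length 9); it appears in order in both A and B, and no longer such subsequence exists.

9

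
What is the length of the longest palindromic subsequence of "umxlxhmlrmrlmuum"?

9

Using dp[i][j] = 2 + dp[i+1][j−1] if the ends match, else max(dp[i+1][j], dp[i][j−1]):
dp[1][16] = 9. A witness is mmlrmrlmm at positions 2,7,8,9,10,11,12,13,16.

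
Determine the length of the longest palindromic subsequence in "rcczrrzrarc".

7

One longest palindromic subsequence is crrzrrc (positions 2,5,6,7,8,10,11); it reads the same forward and backward, and the interval DP gives dp[1][11] = 7.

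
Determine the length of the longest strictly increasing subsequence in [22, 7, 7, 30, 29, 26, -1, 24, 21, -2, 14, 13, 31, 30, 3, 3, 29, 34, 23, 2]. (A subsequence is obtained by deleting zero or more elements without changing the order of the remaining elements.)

Scanning left to right, the best length ending at each element is: 22→1, 7→1, 7→1, 30→2, 29→2, 26→2, -1→1, 24→2, 21→2, -2→1, 14→2, 13→2, 31→3, 30→3, 3→2, 3→2, 29→3, 34→4, 23→3, 2→2.
So the longest increasing subsequence has length 4, e.g. 22, 30, 31, 34.

4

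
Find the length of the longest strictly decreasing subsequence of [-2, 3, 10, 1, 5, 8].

2

Let dp[i] be the longest decreasing subsequence ending at position i. Then dp = [1, 1, 1, 2, 2, 2].
The maximum is 2; one witness is 3, 1 at positions 2,4.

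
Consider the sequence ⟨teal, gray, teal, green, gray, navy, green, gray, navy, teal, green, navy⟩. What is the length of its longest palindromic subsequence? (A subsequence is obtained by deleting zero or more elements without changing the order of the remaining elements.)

Using dp[i][j] = 2 + dp[i+1][j−1] if the ends match, else max(dp[i+1][j], dp[i][j−1]):
dp[1][12] = 7. A witness is teal gray green navy green gray teal at positions 1,2,4,6,7,8,10.

7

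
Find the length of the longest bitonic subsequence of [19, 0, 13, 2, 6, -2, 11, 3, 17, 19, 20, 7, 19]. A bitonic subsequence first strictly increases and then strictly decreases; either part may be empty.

One longest bitonic subsequence is 0, 2, 6, 11, 17, 19, 20, 19 (positions 2,4,5,7,9,10,11,13): it rises to 20 then falls. Length 8 is optimal.

8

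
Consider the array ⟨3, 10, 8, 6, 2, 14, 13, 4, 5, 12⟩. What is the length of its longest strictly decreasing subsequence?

4

One longest decreasing subsequence is 10, 8, 6, 2 (positions 2,3,4,5), of length 4; no longer one exists.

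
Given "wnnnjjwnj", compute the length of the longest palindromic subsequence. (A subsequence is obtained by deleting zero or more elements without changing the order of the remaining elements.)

5

One longest palindromic subsequence is wnnnw (positions 1,2,3,4,7); it reads the same forward and backward, and the interval DP gives dp[1][9] = 5.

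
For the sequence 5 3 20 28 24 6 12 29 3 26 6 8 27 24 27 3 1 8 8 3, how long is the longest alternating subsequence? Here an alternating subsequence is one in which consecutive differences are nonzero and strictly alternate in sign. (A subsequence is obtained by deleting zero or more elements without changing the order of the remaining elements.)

14

Track the best alternating length ending on an up-step vs a down-step at each position: up/down = 1/1, 1/2, 3/1, 3/1, 3/4, 3/4, 5/4, 5/1, 1/6, 7/6, 7/8, 9/8, 9/6, 9/10, 11/6, 1/12, 1/12, 13/12, 13/12, 13/14.
The maximum over both is 14; one such subsequence is 5, 3, 20, 6, 12, 3, 26, 6, 27, 24, 27, 3, 8, 3.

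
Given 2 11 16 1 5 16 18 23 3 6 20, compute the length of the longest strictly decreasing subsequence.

Scanning left to right, the best length ending at each element is: 2→1, 11→1, 16→1, 1→2, 5→2, 16→1, 18→1, 23→1, 3→3, 6→2, 20→2.
So the longest decreasing subsequence has length 3, e.g. 11, 5, 3.

3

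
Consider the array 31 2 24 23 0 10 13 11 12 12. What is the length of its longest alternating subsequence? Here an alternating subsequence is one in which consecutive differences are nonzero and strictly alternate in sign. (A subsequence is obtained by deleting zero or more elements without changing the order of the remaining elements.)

Track the best alternating length ending on an up-step vs a down-step at each position: up/down = 1/1, 1/2, 3/2, 3/4, 1/4, 5/4, 5/4, 5/6, 7/6, 7/6.
The maximum over both is 7; one such subsequence is 31, 2, 24, 0, 13, 11, 12.

7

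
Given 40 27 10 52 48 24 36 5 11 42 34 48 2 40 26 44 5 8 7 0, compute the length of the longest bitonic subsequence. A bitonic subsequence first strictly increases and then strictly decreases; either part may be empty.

One longest bitonic subsequence is 10, 24, 36, 42, 48, 40, 26, 8, 7, 0 (positions 3,6,7,10,12,14,15,18,19,20): it rises to 48 then falls. Length 10 is optimal.

10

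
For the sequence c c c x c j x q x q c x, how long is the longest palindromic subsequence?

7

One longest palindromic subsequence is xcqxqcx (positions 4,5,8,9,10,11,12); it reads the same forward and backward, and the interval DP gives dp[1][12] = 7.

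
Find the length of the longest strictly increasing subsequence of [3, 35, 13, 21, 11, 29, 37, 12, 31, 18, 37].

Scanning left to right, the best length ending at each element is: 3→1, 35→2, 13→2, 21→3, 11→2, 29→4, 37→5, 12→3, 31→5, 18→4, 37→6.
So the longest increasing subsequence has length 6, e.g. 3, 13, 21, 29, 31, 37.

6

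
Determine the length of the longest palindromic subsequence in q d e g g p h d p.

Using dp[i][j] = 2 + dp[i+1][j−1] if the ends match, else max(dp[i+1][j], dp[i][j−1]):
dp[1][9] = 4. A witness is dggd at positions 2,4,5,8.

4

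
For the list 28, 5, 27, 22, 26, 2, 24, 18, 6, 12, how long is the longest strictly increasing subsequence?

Scanning left to right, the best length ending at each element is: 28→1, 5→1, 27→2, 22→2, 26→3, 2→1, 24→3, 18→2, 6→2, 12→3.
So the longest increasing subsequence has length 3, e.g. 5, 22, 26.

3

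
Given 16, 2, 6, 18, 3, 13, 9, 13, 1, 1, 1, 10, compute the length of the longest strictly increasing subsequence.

Let dp[i] be the longest increasing subsequence ending at position i. Then dp = [1, 1, 2, 3, 2, 3, 3, 4, 1, 1, 1, 4].
The maximum is 4; one witness is 2, 6, 9, 13 at positions 2,3,7,8.

4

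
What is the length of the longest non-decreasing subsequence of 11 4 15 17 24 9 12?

Scanning left to right, the best length ending at each element is: 11→1, 4→1, 15→2, 17→3, 24→4, 9→2, 12→3.
So the longest non-decreasing subsequence has length 4, e.g. 11, 15, 17, 24.

4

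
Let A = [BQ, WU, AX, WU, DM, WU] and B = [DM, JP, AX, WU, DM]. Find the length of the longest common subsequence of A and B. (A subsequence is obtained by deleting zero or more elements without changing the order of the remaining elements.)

3

A longest common subsequence is AX, WU, DM (length 3); the LCS DP confirms no longer common subsequence exists.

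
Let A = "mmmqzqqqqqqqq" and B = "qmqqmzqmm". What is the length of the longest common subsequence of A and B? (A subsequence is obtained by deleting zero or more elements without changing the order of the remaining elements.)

4

A longest common subsequence is mmzq (length 4); the LCS DP confirms no longer common subsequence exists.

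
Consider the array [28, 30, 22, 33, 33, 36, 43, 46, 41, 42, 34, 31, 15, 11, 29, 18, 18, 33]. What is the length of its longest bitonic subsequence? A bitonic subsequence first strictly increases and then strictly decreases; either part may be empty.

11

One longest bitonic subsequence is 28, 30, 33, 36, 43, 46, 42, 34, 31, 29, 18 (positions 1,2,4,6,7,8,10,11,12,15,17): it rises to 46 then falls. Length 11 is optimal.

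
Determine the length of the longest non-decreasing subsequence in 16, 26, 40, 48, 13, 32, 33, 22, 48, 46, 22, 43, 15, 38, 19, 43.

Let dp[i] be the longest non-decreasing subsequence ending at position i. Then dp = [1, 2, 3, 4, 1, 3, 4, 2, 5, 5, 3, 5, 2, 5, 3, 6].
The maximum is 6; one witness is 16, 26, 32, 33, 43, 43 at positions 1,2,6,7,12,16.

6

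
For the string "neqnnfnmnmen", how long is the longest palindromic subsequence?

9

Using dp[i][j] = 2 + dp[i+1][j−1] if the ends match, else max(dp[i+1][j], dp[i][j−1]):
dp[1][12] = 9. A witness is nennfnnen at positions 1,2,4,5,6,7,9,11,12.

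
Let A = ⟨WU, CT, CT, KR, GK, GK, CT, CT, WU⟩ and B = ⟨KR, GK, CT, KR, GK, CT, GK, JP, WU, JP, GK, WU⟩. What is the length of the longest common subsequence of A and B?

5

A longest common subsequence is CT, CT, GK, GK, WU (length 5); the LCS DP confirms no longer common subsequence exists.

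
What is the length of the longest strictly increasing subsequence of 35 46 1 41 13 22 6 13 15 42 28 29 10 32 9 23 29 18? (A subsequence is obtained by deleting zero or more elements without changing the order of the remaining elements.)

7

Let dp[i] be the longest increasing subsequence ending at position i. Then dp = [1, 2, 1, 2, 2, 3, 2, 3, 4, 5, 5, 6, 3, 7, 3, 5, 6, 5].
The maximum is 7; one witness is 1, 6, 13, 15, 28, 29, 32 at positions 3,7,8,9,11,12,14.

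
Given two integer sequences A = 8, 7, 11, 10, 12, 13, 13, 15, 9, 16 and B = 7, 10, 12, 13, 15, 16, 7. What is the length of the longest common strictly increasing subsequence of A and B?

6

For each value that appears in both, track the longest common increasing run ending there.
The best achievable length is 6; one witness is 7, 10, 12, 13, 15, 16 (A-positions 2,4,5,6,8,10, B-positions 1,2,3,4,5,6).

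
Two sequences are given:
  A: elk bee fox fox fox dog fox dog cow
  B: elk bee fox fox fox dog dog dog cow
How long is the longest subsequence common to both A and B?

8

A longest common subsequence is elk, bee, fox, fox, fox, dog, dog, cow (length 8); the LCS DP confirms no longer common subsequence exists.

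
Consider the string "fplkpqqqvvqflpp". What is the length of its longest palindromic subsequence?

8

Using dp[i][j] = 2 + dp[i+1][j−1] if the ends match, else max(dp[i+1][j], dp[i][j−1]):
dp[1][15] = 8. A witness is ppqvvqpp at positions 2,5,8,9,10,11,14,15.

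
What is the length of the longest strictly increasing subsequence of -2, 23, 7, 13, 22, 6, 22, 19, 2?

Scanning left to right, the best length ending at each element is: -2→1, 23→2, 7→2, 13→3, 22→4, 6→2, 22→4, 19→4, 2→2.
So the longest increasing subsequence has length 4, e.g. -2, 7, 13, 22.

4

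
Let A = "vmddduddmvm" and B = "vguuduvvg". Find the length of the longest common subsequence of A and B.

Backtracking the LCS table gives one alignment: v (A1,B1) → d (A5,B5) → u (A6,B6) → v (A10,B8).
So the longest common subsequence has length 4.

4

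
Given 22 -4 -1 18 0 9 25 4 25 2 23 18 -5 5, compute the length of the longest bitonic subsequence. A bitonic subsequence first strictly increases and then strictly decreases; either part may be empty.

Let inc[i] be the LIS ending at i and dec[i] the longest strictly decreasing subsequence starting at i. inc = [1, 1, 2, 3, 3, 4, 5, 4, 5, 4, 5, 5, 1, 5], dec = [6, 2, 2, 5, 2, 4, 4, 3, 4, 2, 3, 2, 1, 1].
max_i inc[i]+dec[i]−1 = 8, with one witness -4, -1, 0, 9, 25, 23, 18, 5.

8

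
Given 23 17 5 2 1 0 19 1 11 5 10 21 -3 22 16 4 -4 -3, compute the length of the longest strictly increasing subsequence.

6

Scanning left to right, the best length ending at each element is: 23→1, 17→1, 5→1, 2→1, 1→1, 0→1, 19→2, 1→2, 11→3, 5→3, 10→4, 21→5, -3→1, 22→6, 16→5, 4→3, -4→1, -3→2.
So the longest increasing subsequence has length 6, e.g. 0, 1, 5, 10, 21, 22.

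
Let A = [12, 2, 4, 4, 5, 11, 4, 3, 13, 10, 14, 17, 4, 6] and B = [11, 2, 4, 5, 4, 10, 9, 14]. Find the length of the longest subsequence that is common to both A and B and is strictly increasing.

A longest common strictly increasing subsequence is 2, 4, 5, 10, 14 (length 5); it appears in order in both A and B, and no longer such subsequence exists.

5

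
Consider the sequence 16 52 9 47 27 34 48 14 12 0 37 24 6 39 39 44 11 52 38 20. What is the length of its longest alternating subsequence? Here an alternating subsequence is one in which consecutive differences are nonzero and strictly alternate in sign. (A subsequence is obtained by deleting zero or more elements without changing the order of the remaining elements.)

A longest alternating subsequence is 16, 52, 9, 47, 27, 34, 14, 37, 24, 39, 11, 52, 38 (positions 1,2,3,4,5,6,8,11,12,14,17,18,19); its 12 consecutive differences strictly alternate in sign, and length 13 is optimal.

13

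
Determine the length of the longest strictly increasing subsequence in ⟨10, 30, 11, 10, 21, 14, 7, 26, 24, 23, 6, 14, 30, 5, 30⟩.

5

Scanning left to right, the best length ending at each element is: 10→1, 30→2, 11→2, 10→1, 21→3, 14→3, 7→1, 26→4, 24→4, 23→4, 6→1, 14→3, 30→5, 5→1, 30→5.
So the longest increasing subsequence has length 5, e.g. 10, 11, 21, 26, 30.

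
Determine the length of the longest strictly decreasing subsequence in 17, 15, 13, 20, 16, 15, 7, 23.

Scanning left to right, the best length ending at each element is: 17→1, 15→2, 13→3, 20→1, 16→2, 15→3, 7→4, 23→1.
So the longest decreasing subsequence has length 4, e.g. 17, 15, 13, 7.

4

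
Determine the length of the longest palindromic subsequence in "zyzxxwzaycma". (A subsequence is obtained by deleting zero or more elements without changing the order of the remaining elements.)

6

Using dp[i][j] = 2 + dp[i+1][j−1] if the ends match, else max(dp[i+1][j], dp[i][j−1]):
dp[1][12] = 6. A witness is yzxxzy at positions 2,3,4,5,7,9.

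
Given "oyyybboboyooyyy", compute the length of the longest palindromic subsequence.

11

One longest palindromic subsequence is yyyooyooyyy (positions 2,3,4,7,9,10,11,12,13,14,15); it reads the same forward and backward, and the interval DP gives dp[1][15] = 11.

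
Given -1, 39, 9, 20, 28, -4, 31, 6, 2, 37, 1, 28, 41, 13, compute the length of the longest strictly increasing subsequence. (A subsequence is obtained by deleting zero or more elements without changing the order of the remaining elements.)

Scanning left to right, the best length ending at each element is: -1→1, 39→2, 9→2, 20→3, 28→4, -4→1, 31→5, 6→2, 2→2, 37→6, 1→2, 28→4, 41→7, 13→3.
So the longest increasing subsequence has length 7, e.g. -1, 9, 20, 28, 31, 37, 41.

7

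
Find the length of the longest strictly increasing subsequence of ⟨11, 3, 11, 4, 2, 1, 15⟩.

One longest increasing subsequence is 3, 11, 15 (positions 2,3,7), of length 3; no longer one exists.

3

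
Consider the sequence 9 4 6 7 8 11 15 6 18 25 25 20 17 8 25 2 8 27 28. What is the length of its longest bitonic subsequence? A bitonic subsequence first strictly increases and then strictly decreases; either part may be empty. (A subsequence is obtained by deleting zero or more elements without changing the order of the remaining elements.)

12

One longest bitonic subsequence is 4, 6, 7, 8, 11, 15, 18, 25, 20, 17, 8, 2 (positions 2,3,4,5,6,7,9,10,12,13,14,16): it rises to 25 then falls. Length 12 is optimal.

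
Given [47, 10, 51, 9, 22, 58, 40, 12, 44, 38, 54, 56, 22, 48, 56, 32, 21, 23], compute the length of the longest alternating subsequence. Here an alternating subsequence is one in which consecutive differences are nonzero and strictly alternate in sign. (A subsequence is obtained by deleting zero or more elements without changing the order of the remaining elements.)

A longest alternating subsequence is 47, 10, 51, 9, 58, 40, 44, 38, 54, 22, 48, 21, 23 (positions 1,2,3,4,6,7,9,10,11,13,14,17,18); its 12 consecutive differences strictly alternate in sign, and length 13 is optimal.

13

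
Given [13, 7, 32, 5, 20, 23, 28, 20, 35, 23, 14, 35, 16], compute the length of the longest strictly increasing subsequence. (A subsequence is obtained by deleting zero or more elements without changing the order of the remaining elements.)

Scanning left to right, the best length ending at each element is: 13→1, 7→1, 32→2, 5→1, 20→2, 23→3, 28→4, 20→2, 35→5, 23→3, 14→2, 35→5, 16→3.
So the longest increasing subsequence has length 5, e.g. 13, 20, 23, 28, 35.

5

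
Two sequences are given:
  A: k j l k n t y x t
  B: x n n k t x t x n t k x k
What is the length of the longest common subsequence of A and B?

4

A longest common subsequence is kntx (length 4); the LCS DP confirms no longer common subsequence exists.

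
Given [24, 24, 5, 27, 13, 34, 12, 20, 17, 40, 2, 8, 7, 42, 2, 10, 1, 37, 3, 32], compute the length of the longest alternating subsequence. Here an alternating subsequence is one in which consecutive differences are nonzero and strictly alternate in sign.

Track the best alternating length ending on an up-step vs a down-step at each position: up/down = 1/1, 1/1, 1/2, 3/1, 3/4, 5/1, 3/6, 7/6, 7/8, 9/1, 1/10, 11/10, 11/12, 13/1, 1/14, 15/14, 1/16, 17/14, 17/18, 19/18.
The maximum over both is 19; one such subsequence is 24, 5, 27, 13, 34, 12, 20, 17, 40, 2, 8, 7, 42, 2, 10, 1, 37, 3, 32.

19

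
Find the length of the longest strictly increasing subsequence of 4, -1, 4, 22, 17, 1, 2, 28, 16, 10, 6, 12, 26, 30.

7

Scanning left to right, the best length ending at each element is: 4→1, -1→1, 4→2, 22→3, 17→3, 1→2, 2→3, 28→4, 16→4, 10→4, 6→4, 12→5, 26→6, 30→7.
So the longest increasing subsequence has length 7, e.g. -1, 1, 2, 10, 12, 26, 30.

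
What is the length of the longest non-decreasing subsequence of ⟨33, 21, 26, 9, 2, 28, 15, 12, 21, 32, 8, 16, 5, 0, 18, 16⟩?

Scanning left to right, the best length ending at each element is: 33→1, 21→1, 26→2, 9→1, 2→1, 28→3, 15→2, 12→2, 21→3, 32→4, 8→2, 16→3, 5→2, 0→1, 18→4, 16→4.
So the longest non-decreasing subsequence has length 4, e.g. 21, 26, 28, 32.

4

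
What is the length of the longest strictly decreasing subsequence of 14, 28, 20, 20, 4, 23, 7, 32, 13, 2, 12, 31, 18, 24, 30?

4

One longest decreasing subsequence is 28, 20, 4, 2 (positions 2,3,5,10), of length 4; no longer one exists.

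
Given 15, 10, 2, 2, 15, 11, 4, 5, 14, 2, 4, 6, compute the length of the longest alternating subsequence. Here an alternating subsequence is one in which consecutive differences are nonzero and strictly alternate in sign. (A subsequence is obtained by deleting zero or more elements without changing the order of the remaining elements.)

7

Track the best alternating length ending on an up-step vs a down-step at each position: up/down = 1/1, 1/2, 1/2, 1/2, 3/1, 3/4, 3/4, 5/4, 5/4, 1/6, 7/6, 7/6.
The maximum over both is 7; one such subsequence is 15, 10, 15, 4, 5, 2, 4.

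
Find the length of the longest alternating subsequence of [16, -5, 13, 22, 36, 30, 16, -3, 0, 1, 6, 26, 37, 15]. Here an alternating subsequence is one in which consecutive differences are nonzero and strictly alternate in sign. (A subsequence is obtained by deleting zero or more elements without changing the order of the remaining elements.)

6

Track the best alternating length ending on an up-step vs a down-step at each position: up/down = 1/1, 1/2, 3/2, 3/1, 3/1, 3/4, 3/4, 3/4, 5/4, 5/4, 5/4, 5/4, 5/1, 5/6.
The maximum over both is 6; one such subsequence is 16, -5, 22, 16, 26, 15.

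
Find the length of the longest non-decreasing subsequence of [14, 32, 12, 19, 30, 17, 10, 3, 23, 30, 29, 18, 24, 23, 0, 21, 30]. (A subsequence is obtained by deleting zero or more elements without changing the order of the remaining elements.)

5

Let dp[i] be the longest non-decreasing subsequence ending at position i. Then dp = [1, 2, 1, 2, 3, 2, 1, 1, 3, 4, 4, 3, 4, 4, 1, 4, 5].
The maximum is 5; one witness is 14, 19, 30, 30, 30 at positions 1,4,5,10,17.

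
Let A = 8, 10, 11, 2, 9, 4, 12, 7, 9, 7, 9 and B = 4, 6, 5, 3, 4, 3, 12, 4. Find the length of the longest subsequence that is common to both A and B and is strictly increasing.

A longest common strictly increasing subsequence is 4, 12 (length 2); it appears in order in both A and B, and no longer such subsequence exists.

2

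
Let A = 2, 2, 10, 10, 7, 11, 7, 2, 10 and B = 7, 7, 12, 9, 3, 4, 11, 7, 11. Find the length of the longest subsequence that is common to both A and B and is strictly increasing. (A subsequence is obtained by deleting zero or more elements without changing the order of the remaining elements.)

2

A longest common strictly increasing subsequence is 7, 11 (length 2); it appears in order in both A and B, and no longer such subsequence exists.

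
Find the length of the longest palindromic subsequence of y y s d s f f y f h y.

7

One longest palindromic subsequence is yysdsyy (positions 1,2,3,4,5,8,11); it reads the same forward and backward, and the interval DP gives dp[1][11] = 7.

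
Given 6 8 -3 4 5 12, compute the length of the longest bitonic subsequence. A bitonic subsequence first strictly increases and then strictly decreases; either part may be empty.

4

Let inc[i] be the LIS ending at i and dec[i] the longest strictly decreasing subsequence starting at i. inc = [1, 2, 1, 2, 3, 4], dec = [2, 2, 1, 1, 1, 1].
max_i inc[i]+dec[i]−1 = 4, with one witness -3, 4, 5, 12.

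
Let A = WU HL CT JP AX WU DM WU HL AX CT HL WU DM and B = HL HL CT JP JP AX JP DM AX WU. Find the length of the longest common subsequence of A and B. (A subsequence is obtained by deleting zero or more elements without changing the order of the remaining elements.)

7

Backtracking the LCS table gives one alignment: HL (A2,B2) → CT (A3,B3) → JP (A4,B5) → AX (A5,B6) → DM (A7,B8) → AX (A10,B9) → WU (A13,B10).
So the longest common subsequence has length 7.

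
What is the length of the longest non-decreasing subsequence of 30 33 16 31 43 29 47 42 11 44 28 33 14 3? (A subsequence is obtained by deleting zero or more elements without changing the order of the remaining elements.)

Let dp[i] be the longest non-decreasing subsequence ending at position i. Then dp = [1, 2, 1, 2, 3, 2, 4, 3, 1, 4, 2, 3, 2, 1].
The maximum is 4; one witness is 30, 33, 43, 47 at positions 1,2,5,7.

4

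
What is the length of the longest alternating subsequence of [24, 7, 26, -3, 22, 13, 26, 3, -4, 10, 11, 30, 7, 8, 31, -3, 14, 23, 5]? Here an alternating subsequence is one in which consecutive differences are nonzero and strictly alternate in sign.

14

A longest alternating subsequence is 24, 7, 26, -3, 22, 13, 26, 3, 10, 7, 8, -3, 14, 5 (positions 1,2,3,4,5,6,7,8,10,13,14,16,17,19); its 13 consecutive differences strictly alternate in sign, and length 14 is optimal.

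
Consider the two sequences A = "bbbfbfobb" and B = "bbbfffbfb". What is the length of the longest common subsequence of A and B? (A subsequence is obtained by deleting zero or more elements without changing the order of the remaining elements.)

7

Backtracking the LCS table gives one alignment: b (A1,B1) → b (A2,B2) → b (A3,B3) → f (A4,B6) → b (A5,B7) → f (A6,B8) → b (A9,B9).
So the longest common subsequence has length 7.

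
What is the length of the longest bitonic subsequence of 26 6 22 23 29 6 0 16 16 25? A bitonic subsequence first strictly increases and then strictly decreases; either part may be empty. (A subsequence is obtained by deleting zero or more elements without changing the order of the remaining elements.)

6

One longest bitonic subsequence is 6, 22, 23, 29, 6, 0 (positions 2,3,4,5,6,7): it rises to 29 then falls. Length 6 is optimal.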